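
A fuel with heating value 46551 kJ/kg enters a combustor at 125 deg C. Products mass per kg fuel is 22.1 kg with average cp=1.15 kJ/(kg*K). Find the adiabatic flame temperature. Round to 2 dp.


T_ad = T_in + Hc / (m_p * cp)
Denominator = 22.1 * 1.15 = 25.4150
Temperature rise = 46551 / 25.4150 = 1831.63 K
T_ad = 125 + 1831.63 = 1956.63 deg C


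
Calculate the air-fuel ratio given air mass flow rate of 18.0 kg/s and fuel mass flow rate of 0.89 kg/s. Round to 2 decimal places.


AFR = m_air / m_fuel
AFR = 18.0 / 0.89 = 20.22


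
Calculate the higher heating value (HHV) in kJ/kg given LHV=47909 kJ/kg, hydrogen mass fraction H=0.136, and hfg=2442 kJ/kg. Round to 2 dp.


HHV = LHV + hfg * 9 * H
Water addition = 2442 * 9 * 0.136 = 2989.008 kJ/kg
HHV = 47909 + 2989.008 = 50898.01 kJ/kg


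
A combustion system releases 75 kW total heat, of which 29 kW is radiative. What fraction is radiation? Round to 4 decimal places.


f_rad = Q_rad / Q_total
f_rad = 29 / 75 = 0.3867


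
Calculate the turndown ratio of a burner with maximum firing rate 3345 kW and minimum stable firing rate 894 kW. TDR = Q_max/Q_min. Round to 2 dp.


TDR = Q_max / Q_min
TDR = 3345 / 894 = 3.74


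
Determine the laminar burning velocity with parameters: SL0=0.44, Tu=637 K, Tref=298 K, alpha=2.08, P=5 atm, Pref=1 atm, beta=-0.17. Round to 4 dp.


SL = SL0 * (Tu/Tref)^alpha * (P/Pref)^beta
T ratio = 637/298 = 2.13758389
(T ratio)^alpha = 2.13758389^2.08 = 4.855570
(P/Pref)^beta = 5^(-0.17) = 0.760633
SL = 0.44 * 4.855570 * 0.760633 = 1.6251 m/s


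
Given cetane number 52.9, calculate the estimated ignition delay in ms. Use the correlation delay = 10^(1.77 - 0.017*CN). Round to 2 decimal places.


delay = 10^(1.77 - 0.017*CN)
Exponent = 1.77 - 0.017*52.9 = 0.8707
delay = 10^0.8707 = 7.43 ms


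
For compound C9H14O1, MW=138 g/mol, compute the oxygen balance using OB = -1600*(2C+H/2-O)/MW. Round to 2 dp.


OB = -1600 * (2C + H/2 - O) / MW
Inner = 2*9 + 14/2 - 1 = 24.00
OB = -1600 * 24.00 / 138 = -278.26%


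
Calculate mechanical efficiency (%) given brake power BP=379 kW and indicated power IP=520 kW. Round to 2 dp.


eta_mech = (BP / IP) * 100
Ratio = 379 / 520 = 0.7288
eta_mech = 0.7288 * 100 = 72.88%


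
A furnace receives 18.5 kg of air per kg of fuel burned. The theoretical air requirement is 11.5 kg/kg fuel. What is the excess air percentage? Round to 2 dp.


Excess air = actual - stoichiometric = 18.5 - 11.5 = 7.00 kg/kg fuel
Excess air % = (excess / stoich) * 100 = (7.00 / 11.5) * 100 = 60.87%


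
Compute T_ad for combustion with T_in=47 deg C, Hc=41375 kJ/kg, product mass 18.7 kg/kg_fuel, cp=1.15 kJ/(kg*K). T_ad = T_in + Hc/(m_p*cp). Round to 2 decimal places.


T_ad = T_in + Hc / (m_p * cp)
Denominator = 18.7 * 1.15 = 21.5050
Temperature rise = 41375 / 21.5050 = 1923.97 K
T_ad = 47 + 1923.97 = 1970.97 deg C


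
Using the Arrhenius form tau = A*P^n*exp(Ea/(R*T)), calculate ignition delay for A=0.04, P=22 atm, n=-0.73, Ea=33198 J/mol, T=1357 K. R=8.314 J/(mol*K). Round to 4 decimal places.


tau = A * P^n * exp(Ea/(R*T))
P^n = 22^(-0.73) = 0.10472044
Ea/(R*T) = 33198/(8.314*1357) = 2.942538
exp(Ea/(R*T)) = 18.963912
tau = 0.04 * 0.10472044 * 18.963912 = 0.0794 ms


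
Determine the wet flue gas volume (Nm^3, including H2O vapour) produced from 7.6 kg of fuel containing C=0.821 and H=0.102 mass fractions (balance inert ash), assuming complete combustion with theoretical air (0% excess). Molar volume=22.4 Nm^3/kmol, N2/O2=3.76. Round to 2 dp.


Per kg fuel: CO2 = (C/12 kmol)*22.4 = (0.821/12)*22.4 = 1.53253 Nm^3
Per kg fuel: H2O = (H/2 kmol)*22.4 = (0.102/2)*22.4 = 1.14240 Nm^3
O2 needed per kg fuel = C/12 + H/4 = 0.821/12 + 0.102/4 = 0.09391667 kmol
Per kg fuel: N2 = O2*3.76*22.4 = 0.09391667*3.76*22.4 = 7.91004 Nm^3
Total per kg = 1.53253 + 1.14240 + 7.91004 = 10.58497 Nm^3
Total = 10.58497 * 7.6 = 80.45 Nm^3


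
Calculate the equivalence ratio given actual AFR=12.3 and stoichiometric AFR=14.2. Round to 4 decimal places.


phi = AFR_stoich / AFR_actual
phi = 14.2 / 12.3 = 1.1545


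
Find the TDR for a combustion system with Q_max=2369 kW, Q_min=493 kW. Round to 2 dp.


TDR = Q_max / Q_min
TDR = 2369 / 493 = 4.81


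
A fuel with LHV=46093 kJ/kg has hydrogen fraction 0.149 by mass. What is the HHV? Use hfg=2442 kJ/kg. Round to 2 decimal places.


HHV = LHV + hfg * 9 * H
Water addition = 2442 * 9 * 0.149 = 3274.722 kJ/kg
HHV = 46093 + 3274.722 = 49367.72 kJ/kg


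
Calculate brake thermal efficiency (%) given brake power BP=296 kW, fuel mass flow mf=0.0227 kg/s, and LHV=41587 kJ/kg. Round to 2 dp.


eta_BTE = (BP / (mf * LHV)) * 100
Denominator = 0.0227 * 41587 = 944.0249 kW
eta_BTE = (296 / 944.0249) * 100 = 31.36%


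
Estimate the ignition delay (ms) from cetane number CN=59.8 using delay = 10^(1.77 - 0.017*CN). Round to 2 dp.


delay = 10^(1.77 - 0.017*CN)
Exponent = 1.77 - 0.017*59.8 = 0.7534
delay = 10^0.7534 = 5.67 ms


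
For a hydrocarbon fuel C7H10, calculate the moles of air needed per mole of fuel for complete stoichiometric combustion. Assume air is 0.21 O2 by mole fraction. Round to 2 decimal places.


Balanced combustion: C7H10 + 9.5 O2 -> 7 CO2 + 5 H2O
O2 needed = C + H/4 = 7 + 10/4 = 9.50 moles
Air moles = O2 / 0.21 = 9.50 / 0.21 = 45.24 moles air


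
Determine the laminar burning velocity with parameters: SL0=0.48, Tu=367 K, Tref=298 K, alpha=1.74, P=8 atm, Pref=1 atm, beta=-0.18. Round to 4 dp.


SL = SL0 * (Tu/Tref)^alpha * (P/Pref)^beta
T ratio = 367/298 = 1.23154362
(T ratio)^alpha = 1.23154362^1.74 = 1.436755
(P/Pref)^beta = 8^(-0.18) = 0.687771
SL = 0.48 * 1.436755 * 0.687771 = 0.4743 m/s


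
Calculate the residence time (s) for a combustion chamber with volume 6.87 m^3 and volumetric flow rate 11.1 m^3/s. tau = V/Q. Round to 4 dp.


tau = V / Q_flow
tau = 6.87 / 11.1 = 0.6189 s


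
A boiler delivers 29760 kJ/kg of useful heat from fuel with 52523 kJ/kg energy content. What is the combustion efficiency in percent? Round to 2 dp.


Efficiency = (Q_useful / Q_fuel) * 100
Efficiency = (29760 / 52523) * 100
Efficiency = 0.5666 * 100 = 56.66%


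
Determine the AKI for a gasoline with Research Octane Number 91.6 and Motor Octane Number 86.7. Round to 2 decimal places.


AKI = (RON + MON) / 2
AKI = (91.6 + 86.7) / 2
AKI = 178.3 / 2 = 89.15


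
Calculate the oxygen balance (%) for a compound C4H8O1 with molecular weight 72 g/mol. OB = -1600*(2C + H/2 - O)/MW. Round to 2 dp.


OB = -1600 * (2C + H/2 - O) / MW
Inner = 2*4 + 8/2 - 1 = 11.00
OB = -1600 * 11.00 / 72 = -244.44%


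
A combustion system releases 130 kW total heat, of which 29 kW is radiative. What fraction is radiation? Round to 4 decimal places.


f_rad = Q_rad / Q_total
f_rad = 29 / 130 = 0.2231


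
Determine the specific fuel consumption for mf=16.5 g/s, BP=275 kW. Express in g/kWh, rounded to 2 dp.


SFC = (mf / BP) * 3600
Rate = 16.5 / 275 = 0.060000 g/(s*kW)
SFC = 0.060000 * 3600 = 216.00 g/kWh


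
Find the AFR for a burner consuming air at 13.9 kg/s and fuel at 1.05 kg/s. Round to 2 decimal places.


AFR = m_air / m_fuel
AFR = 13.9 / 1.05 = 13.24


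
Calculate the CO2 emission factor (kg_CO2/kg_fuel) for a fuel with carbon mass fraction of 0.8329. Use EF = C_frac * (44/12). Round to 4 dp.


EF = C_frac * (M_CO2 / M_C)
EF = 0.8329 * (44/12)
EF = 0.8329 * 3.666667 = 3.0540 kg_CO2/kg_fuel


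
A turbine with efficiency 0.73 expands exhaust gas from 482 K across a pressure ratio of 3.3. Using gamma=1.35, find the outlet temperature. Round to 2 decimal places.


T_out = T_in * (1 - eta * (1 - PR^(-(gamma-1)/gamma)))
Exponent = -(1.35-1)/1.35 = -0.25925926
PR^exp = 3.3^(-0.25925926) = 0.73378775
Factor = 1 - 0.73*(1 - 0.73378775) = 0.80566506
T_out = 482 * 0.80566506 = 388.33 K


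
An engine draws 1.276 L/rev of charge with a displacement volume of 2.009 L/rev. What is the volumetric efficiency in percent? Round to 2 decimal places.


eta_v = (V_actual / V_disp) * 100
Ratio = 1.276 / 2.009 = 0.6351
eta_v = 0.6351 * 100 = 63.51%


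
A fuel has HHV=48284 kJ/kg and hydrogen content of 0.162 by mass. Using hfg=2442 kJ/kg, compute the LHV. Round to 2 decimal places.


LHV = HHV - hfg * 9 * H
Water correction = 2442 * 9 * 0.162 = 3560.436 kJ/kg
LHV = 48284 - 3560.436 = 44723.56 kJ/kg


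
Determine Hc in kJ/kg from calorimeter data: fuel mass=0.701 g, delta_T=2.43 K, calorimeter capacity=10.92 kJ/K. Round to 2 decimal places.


Hc = C_cal * delta_T / m_fuel
Q_released = 10.92 * 2.43 = 26.5356 kJ
m_fuel = 0.701 g = 0.701/1000 kg = 0.000701 kg
Hc = 26.5356 / 0.000701 = 37853.92 kJ/kg


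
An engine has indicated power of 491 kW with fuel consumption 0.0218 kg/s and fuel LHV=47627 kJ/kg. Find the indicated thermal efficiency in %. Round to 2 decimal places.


eta_ith = (IP / (mf * LHV)) * 100
Denominator = 0.0218 * 47627 = 1038.2686 kW
eta_ith = (491 / 1038.2686) * 100 = 47.29%


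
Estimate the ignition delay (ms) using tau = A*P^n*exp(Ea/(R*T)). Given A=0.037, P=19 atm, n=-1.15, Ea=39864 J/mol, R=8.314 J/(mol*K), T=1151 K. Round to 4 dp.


tau = A * P^n * exp(Ea/(R*T))
P^n = 19^(-1.15) = 0.03384023
Ea/(R*T) = 39864/(8.314*1151) = 4.165772
exp(Ea/(R*T)) = 64.442434
tau = 0.037 * 0.03384023 * 64.442434 = 0.0807 ms


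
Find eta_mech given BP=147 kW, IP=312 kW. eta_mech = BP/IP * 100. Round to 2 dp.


eta_mech = (BP / IP) * 100
Ratio = 147 / 312 = 0.4712
eta_mech = 0.4712 * 100 = 47.12%


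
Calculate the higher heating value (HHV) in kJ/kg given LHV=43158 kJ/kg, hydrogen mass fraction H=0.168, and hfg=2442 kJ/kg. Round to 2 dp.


HHV = LHV + hfg * 9 * H
Water addition = 2442 * 9 * 0.168 = 3692.304 kJ/kg
HHV = 43158 + 3692.304 = 46850.30 kJ/kg


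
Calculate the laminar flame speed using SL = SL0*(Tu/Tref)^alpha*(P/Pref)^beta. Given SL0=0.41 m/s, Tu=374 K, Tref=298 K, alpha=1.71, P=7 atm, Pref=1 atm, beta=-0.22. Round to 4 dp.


SL = SL0 * (Tu/Tref)^alpha * (P/Pref)^beta
T ratio = 374/298 = 1.25503356
(T ratio)^alpha = 1.25503356^1.71 = 1.474690
(P/Pref)^beta = 7^(-0.22) = 0.651746
SL = 0.41 * 1.474690 * 0.651746 = 0.3941 m/s


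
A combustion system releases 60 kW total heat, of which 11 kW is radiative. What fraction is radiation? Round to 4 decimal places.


f_rad = Q_rad / Q_total
f_rad = 11 / 60 = 0.1833


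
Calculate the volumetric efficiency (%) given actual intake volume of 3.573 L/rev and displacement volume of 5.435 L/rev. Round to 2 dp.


eta_v = (V_actual / V_disp) * 100
Ratio = 3.573 / 5.435 = 0.6574
eta_v = 0.6574 * 100 = 65.74%


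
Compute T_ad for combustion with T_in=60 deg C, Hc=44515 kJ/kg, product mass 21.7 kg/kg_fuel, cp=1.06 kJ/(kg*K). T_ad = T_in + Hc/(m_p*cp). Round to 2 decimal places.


T_ad = T_in + Hc / (m_p * cp)
Denominator = 21.7 * 1.06 = 23.0020
Temperature rise = 44515 / 23.0020 = 1935.27 K
T_ad = 60 + 1935.27 = 1995.27 deg C


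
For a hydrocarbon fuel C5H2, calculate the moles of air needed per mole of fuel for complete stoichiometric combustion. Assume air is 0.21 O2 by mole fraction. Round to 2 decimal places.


Balanced combustion: C5H2 + 5.5 O2 -> 5 CO2 + 1 H2O
O2 needed = C + H/4 = 5 + 2/4 = 5.50 moles
Air moles = O2 / 0.21 = 5.50 / 0.21 = 26.19 moles air


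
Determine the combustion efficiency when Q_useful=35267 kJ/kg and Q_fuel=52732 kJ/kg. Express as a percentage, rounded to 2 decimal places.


Efficiency = (Q_useful / Q_fuel) * 100
Efficiency = (35267 / 52732) * 100
Efficiency = 0.6688 * 100 = 66.88%


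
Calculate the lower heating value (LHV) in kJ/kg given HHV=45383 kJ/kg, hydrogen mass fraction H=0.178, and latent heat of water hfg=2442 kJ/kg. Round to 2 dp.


LHV = HHV - hfg * 9 * H
Water correction = 2442 * 9 * 0.178 = 3912.084 kJ/kg
LHV = 45383 - 3912.084 = 41470.92 kJ/kg


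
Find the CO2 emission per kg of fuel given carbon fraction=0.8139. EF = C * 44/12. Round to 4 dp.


EF = C_frac * (M_CO2 / M_C)
EF = 0.8139 * (44/12)
EF = 0.8139 * 3.666667 = 2.9843 kg_CO2/kg_fuel


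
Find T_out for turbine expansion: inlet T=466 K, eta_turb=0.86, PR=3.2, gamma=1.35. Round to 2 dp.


T_out = T_in * (1 - eta * (1 - PR^(-(gamma-1)/gamma)))
Exponent = -(1.35-1)/1.35 = -0.25925926
PR^exp = 3.2^(-0.25925926) = 0.73966521
Factor = 1 - 0.86*(1 - 0.73966521) = 0.77611208
T_out = 466 * 0.77611208 = 361.67 K


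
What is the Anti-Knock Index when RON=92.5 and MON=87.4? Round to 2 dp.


AKI = (RON + MON) / 2
AKI = (92.5 + 87.4) / 2
AKI = 179.9 / 2 = 89.95


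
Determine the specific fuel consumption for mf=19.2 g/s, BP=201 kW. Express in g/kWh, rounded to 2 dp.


SFC = (mf / BP) * 3600
Rate = 19.2 / 201 = 0.095522 g/(s*kW)
SFC = 0.095522 * 3600 = 343.88 g/kWh


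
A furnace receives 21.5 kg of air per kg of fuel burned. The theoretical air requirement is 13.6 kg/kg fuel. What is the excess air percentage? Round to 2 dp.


Excess air = actual - stoichiometric = 21.5 - 13.6 = 7.90 kg/kg fuel
Excess air % = (excess / stoich) * 100 = (7.90 / 13.6) * 100 = 58.09%


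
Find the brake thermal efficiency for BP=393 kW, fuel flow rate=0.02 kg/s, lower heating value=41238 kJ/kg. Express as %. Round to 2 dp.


eta_BTE = (BP / (mf * LHV)) * 100
Denominator = 0.02 * 41238 = 824.7600 kW
eta_BTE = (393 / 824.7600) * 100 = 47.65%


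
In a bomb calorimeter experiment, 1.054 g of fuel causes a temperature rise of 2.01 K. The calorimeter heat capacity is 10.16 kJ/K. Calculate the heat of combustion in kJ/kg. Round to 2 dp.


Hc = C_cal * delta_T / m_fuel
Q_released = 10.16 * 2.01 = 20.4216 kJ
m_fuel = 1.054 g = 1.054/1000 kg = 0.001054 kg
Hc = 20.4216 / 0.001054 = 19375.33 kJ/kg


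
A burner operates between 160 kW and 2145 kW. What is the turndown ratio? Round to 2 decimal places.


TDR = Q_max / Q_min
TDR = 2145 / 160 = 13.41


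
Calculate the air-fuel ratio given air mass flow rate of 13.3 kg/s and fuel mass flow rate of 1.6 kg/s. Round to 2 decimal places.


AFR = m_air / m_fuel
AFR = 13.3 / 1.6 = 8.31


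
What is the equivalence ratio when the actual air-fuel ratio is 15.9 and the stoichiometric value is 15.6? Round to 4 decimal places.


phi = AFR_stoich / AFR_actual
phi = 15.6 / 15.9 = 0.9811


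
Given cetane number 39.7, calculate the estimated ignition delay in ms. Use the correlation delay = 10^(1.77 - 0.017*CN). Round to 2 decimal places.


delay = 10^(1.77 - 0.017*CN)
Exponent = 1.77 - 0.017*39.7 = 1.0951
delay = 10^1.0951 = 12.45 ms


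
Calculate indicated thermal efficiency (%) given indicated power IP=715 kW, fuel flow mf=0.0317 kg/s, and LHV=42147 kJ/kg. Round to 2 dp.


eta_ith = (IP / (mf * LHV)) * 100
Denominator = 0.0317 * 42147 = 1336.0599 kW
eta_ith = (715 / 1336.0599) * 100 = 53.52%


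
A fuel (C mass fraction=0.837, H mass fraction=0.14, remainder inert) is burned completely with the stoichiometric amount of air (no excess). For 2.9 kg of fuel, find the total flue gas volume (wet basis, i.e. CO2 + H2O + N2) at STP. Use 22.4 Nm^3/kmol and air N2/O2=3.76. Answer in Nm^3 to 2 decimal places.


Per kg fuel: CO2 = (C/12 kmol)*22.4 = (0.837/12)*22.4 = 1.56240 Nm^3
Per kg fuel: H2O = (H/2 kmol)*22.4 = (0.14/2)*22.4 = 1.56800 Nm^3
O2 needed per kg fuel = C/12 + H/4 = 0.837/12 + 0.14/4 = 0.10475000 kmol
Per kg fuel: N2 = O2*3.76*22.4 = 0.10475000*3.76*22.4 = 8.82246 Nm^3
Total per kg = 1.56240 + 1.56800 + 8.82246 = 11.95286 Nm^3
Total = 11.95286 * 2.9 = 34.66 Nm^3


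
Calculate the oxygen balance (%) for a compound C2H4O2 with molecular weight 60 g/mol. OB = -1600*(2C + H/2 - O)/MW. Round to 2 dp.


OB = -1600 * (2C + H/2 - O) / MW
Inner = 2*2 + 4/2 - 2 = 4.00
OB = -1600 * 4.00 / 60 = -106.67%


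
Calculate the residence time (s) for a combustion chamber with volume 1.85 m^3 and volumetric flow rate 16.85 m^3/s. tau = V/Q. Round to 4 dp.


tau = V / Q_flow
tau = 1.85 / 16.85 = 0.1098 s


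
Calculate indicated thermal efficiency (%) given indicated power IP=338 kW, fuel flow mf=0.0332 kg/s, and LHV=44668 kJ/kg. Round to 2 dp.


eta_ith = (IP / (mf * LHV)) * 100
Denominator = 0.0332 * 44668 = 1482.9776 kW
eta_ith = (338 / 1482.9776) * 100 = 22.79%


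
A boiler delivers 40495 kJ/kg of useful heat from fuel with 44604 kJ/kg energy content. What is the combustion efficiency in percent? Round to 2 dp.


Efficiency = (Q_useful / Q_fuel) * 100
Efficiency = (40495 / 44604) * 100
Efficiency = 0.9079 * 100 = 90.79%


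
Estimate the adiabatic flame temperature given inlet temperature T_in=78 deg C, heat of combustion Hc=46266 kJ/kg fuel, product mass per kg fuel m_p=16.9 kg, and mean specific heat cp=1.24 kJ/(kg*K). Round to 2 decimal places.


T_ad = T_in + Hc / (m_p * cp)
Denominator = 16.9 * 1.24 = 20.9560
Temperature rise = 46266 / 20.9560 = 2207.77 K
T_ad = 78 + 2207.77 = 2285.77 deg C


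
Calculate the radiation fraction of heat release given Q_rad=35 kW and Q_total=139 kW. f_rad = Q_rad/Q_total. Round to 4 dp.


f_rad = Q_rad / Q_total
f_rad = 35 / 139 = 0.2518


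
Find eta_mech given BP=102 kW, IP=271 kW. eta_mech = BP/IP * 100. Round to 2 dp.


eta_mech = (BP / IP) * 100
Ratio = 102 / 271 = 0.3764
eta_mech = 0.3764 * 100 = 37.64%


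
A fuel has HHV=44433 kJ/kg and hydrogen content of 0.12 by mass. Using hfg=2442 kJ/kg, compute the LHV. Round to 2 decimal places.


LHV = HHV - hfg * 9 * H
Water correction = 2442 * 9 * 0.12 = 2637.360 kJ/kg
LHV = 44433 - 2637.360 = 41795.64 kJ/kg


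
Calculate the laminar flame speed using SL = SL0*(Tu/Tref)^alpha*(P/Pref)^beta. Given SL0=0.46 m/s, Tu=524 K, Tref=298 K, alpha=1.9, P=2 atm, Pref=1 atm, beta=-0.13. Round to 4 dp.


SL = SL0 * (Tu/Tref)^alpha * (P/Pref)^beta
T ratio = 524/298 = 1.75838926
(T ratio)^alpha = 1.75838926^1.9 = 2.922258
(P/Pref)^beta = 2^(-0.13) = 0.913831
SL = 0.46 * 2.922258 * 0.913831 = 1.2284 m/s


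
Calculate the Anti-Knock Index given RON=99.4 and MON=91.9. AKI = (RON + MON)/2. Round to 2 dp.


AKI = (RON + MON) / 2
AKI = (99.4 + 91.9) / 2
AKI = 191.3 / 2 = 95.65


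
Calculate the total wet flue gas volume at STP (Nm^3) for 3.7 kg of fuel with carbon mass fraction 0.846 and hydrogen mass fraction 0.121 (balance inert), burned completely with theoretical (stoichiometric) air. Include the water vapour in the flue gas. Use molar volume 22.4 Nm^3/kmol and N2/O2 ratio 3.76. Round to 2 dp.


Per kg fuel: CO2 = (C/12 kmol)*22.4 = (0.846/12)*22.4 = 1.57920 Nm^3
Per kg fuel: H2O = (H/2 kmol)*22.4 = (0.121/2)*22.4 = 1.35520 Nm^3
O2 needed per kg fuel = C/12 + H/4 = 0.846/12 + 0.121/4 = 0.10075000 kmol
Per kg fuel: N2 = O2*3.76*22.4 = 0.10075000*3.76*22.4 = 8.48557 Nm^3
Total per kg = 1.57920 + 1.35520 + 8.48557 = 11.41997 Nm^3
Total = 11.41997 * 3.7 = 42.25 Nm^3


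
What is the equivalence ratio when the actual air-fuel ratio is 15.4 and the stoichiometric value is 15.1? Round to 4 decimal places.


phi = AFR_stoich / AFR_actual
phi = 15.1 / 15.4 = 0.9805


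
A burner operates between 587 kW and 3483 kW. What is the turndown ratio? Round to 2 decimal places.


TDR = Q_max / Q_min
TDR = 3483 / 587 = 5.93


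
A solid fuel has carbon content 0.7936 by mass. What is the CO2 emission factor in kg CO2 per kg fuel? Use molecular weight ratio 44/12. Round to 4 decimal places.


EF = C_frac * (M_CO2 / M_C)
EF = 0.7936 * (44/12)
EF = 0.7936 * 3.666667 = 2.9099 kg_CO2/kg_fuel


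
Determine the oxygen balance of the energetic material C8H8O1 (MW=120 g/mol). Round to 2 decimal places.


OB = -1600 * (2C + H/2 - O) / MW
Inner = 2*8 + 8/2 - 1 = 19.00
OB = -1600 * 19.00 / 120 = -253.33%


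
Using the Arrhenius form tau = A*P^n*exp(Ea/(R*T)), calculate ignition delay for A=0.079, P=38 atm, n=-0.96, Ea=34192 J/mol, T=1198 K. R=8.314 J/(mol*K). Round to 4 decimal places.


tau = A * P^n * exp(Ea/(R*T))
P^n = 38^(-0.96) = 0.03043741
Ea/(R*T) = 34192/(8.314*1198) = 3.432872
exp(Ea/(R*T)) = 30.965462
tau = 0.079 * 0.03043741 * 30.965462 = 0.0745 ms


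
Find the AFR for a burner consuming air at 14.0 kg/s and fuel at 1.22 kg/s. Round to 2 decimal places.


AFR = m_air / m_fuel
AFR = 14.0 / 1.22 = 11.48


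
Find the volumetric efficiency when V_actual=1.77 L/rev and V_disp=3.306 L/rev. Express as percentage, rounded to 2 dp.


eta_v = (V_actual / V_disp) * 100
Ratio = 1.77 / 3.306 = 0.5354
eta_v = 0.5354 * 100 = 53.54%


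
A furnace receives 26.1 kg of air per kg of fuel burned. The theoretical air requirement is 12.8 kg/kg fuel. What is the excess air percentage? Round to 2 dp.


Excess air = actual - stoichiometric = 26.1 - 12.8 = 13.30 kg/kg fuel
Excess air % = (excess / stoich) * 100 = (13.30 / 12.8) * 100 = 103.91%


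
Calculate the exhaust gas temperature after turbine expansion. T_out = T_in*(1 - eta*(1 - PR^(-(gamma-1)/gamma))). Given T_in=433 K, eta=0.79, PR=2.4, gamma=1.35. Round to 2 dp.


T_out = T_in * (1 - eta * (1 - PR^(-(gamma-1)/gamma)))
Exponent = -(1.35-1)/1.35 = -0.25925926
PR^exp = 2.4^(-0.25925926) = 0.79694200
Factor = 1 - 0.79*(1 - 0.79694200) = 0.83958418
T_out = 433 * 0.83958418 = 363.54 K


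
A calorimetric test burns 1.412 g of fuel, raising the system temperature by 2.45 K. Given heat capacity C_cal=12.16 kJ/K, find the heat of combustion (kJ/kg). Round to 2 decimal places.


Hc = C_cal * delta_T / m_fuel
Q_released = 12.16 * 2.45 = 29.7920 kJ
m_fuel = 1.412 g = 1.412/1000 kg = 0.001412 kg
Hc = 29.7920 / 0.001412 = 21099.15 kJ/kg


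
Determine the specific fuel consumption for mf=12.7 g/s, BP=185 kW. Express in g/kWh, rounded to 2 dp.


SFC = (mf / BP) * 3600
Rate = 12.7 / 185 = 0.068649 g/(s*kW)
SFC = 0.068649 * 3600 = 247.14 g/kWh


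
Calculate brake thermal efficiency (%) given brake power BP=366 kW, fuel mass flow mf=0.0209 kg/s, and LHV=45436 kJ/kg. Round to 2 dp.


eta_BTE = (BP / (mf * LHV)) * 100
Denominator = 0.0209 * 45436 = 949.6124 kW
eta_BTE = (366 / 949.6124) * 100 = 38.54%


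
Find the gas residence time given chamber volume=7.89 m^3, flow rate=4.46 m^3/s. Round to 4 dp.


tau = V / Q_flow
tau = 7.89 / 4.46 = 1.7691 s


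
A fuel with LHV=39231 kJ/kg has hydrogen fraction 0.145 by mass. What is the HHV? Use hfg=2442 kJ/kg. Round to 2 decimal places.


HHV = LHV + hfg * 9 * H
Water addition = 2442 * 9 * 0.145 = 3186.810 kJ/kg
HHV = 39231 + 3186.810 = 42417.81 kJ/kg


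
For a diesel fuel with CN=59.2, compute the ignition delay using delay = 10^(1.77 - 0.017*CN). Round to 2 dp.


delay = 10^(1.77 - 0.017*CN)
Exponent = 1.77 - 0.017*59.2 = 0.7636
delay = 10^0.7636 = 5.80 ms


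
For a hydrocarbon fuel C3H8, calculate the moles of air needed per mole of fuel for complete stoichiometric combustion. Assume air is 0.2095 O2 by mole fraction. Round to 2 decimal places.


Balanced combustion: C3H8 + 5 O2 -> 3 CO2 + 4 H2O
O2 needed = C + H/4 = 3 + 8/4 = 5.00 moles
Air moles = O2 / 0.2095 = 5.00 / 0.2095 = 23.87 moles air


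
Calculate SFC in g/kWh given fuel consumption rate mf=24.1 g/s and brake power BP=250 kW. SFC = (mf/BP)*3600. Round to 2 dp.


SFC = (mf / BP) * 3600
Rate = 24.1 / 250 = 0.096400 g/(s*kW)
SFC = 0.096400 * 3600 = 347.04 g/kWh


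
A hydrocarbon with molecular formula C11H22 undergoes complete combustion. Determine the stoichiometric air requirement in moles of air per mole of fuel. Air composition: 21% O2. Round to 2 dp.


Balanced combustion: C11H22 + 16.5 O2 -> 11 CO2 + 11 H2O
O2 needed = C + H/4 = 11 + 22/4 = 16.50 moles
Air moles = O2 / 0.21 = 16.50 / 0.21 = 78.57 moles air


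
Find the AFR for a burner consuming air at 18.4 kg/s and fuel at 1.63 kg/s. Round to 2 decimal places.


AFR = m_air / m_fuel
AFR = 18.4 / 1.63 = 11.29


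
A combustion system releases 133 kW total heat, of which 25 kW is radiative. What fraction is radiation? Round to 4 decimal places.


f_rad = Q_rad / Q_total
f_rad = 25 / 133 = 0.1880


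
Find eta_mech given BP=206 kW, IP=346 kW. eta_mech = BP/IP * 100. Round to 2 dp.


eta_mech = (BP / IP) * 100
Ratio = 206 / 346 = 0.5954
eta_mech = 0.5954 * 100 = 59.54%


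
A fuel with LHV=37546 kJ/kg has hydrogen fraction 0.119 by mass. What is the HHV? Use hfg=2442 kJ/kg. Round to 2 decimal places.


HHV = LHV + hfg * 9 * H
Water addition = 2442 * 9 * 0.119 = 2615.382 kJ/kg
HHV = 37546 + 2615.382 = 40161.38 kJ/kg


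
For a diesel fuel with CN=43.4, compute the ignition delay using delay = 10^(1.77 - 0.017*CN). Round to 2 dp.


delay = 10^(1.77 - 0.017*CN)
Exponent = 1.77 - 0.017*43.4 = 1.0322
delay = 10^1.0322 = 10.77 ms


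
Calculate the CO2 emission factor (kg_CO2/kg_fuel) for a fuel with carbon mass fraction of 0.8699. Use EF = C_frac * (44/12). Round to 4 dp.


EF = C_frac * (M_CO2 / M_C)
EF = 0.8699 * (44/12)
EF = 0.8699 * 3.666667 = 3.1896 kg_CO2/kg_fuel


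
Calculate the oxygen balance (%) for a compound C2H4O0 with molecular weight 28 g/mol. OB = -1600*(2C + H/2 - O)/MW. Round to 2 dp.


OB = -1600 * (2C + H/2 - O) / MW
Inner = 2*2 + 4/2 - 0 = 6.00
OB = -1600 * 6.00 / 28 = -342.86%


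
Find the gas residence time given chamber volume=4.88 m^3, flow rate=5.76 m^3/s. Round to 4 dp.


tau = V / Q_flow
tau = 4.88 / 5.76 = 0.8472 s


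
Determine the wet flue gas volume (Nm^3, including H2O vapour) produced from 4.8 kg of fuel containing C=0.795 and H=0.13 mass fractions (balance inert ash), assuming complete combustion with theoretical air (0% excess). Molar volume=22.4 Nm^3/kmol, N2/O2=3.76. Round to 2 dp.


Per kg fuel: CO2 = (C/12 kmol)*22.4 = (0.795/12)*22.4 = 1.48400 Nm^3
Per kg fuel: H2O = (H/2 kmol)*22.4 = (0.13/2)*22.4 = 1.45600 Nm^3
O2 needed per kg fuel = C/12 + H/4 = 0.795/12 + 0.13/4 = 0.09875000 kmol
Per kg fuel: N2 = O2*3.76*22.4 = 0.09875000*3.76*22.4 = 8.31712 Nm^3
Total per kg = 1.48400 + 1.45600 + 8.31712 = 11.25712 Nm^3
Total = 11.25712 * 4.8 = 54.03 Nm^3


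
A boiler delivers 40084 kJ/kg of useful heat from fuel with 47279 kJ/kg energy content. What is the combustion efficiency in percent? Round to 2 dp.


Efficiency = (Q_useful / Q_fuel) * 100
Efficiency = (40084 / 47279) * 100
Efficiency = 0.8478 * 100 = 84.78%


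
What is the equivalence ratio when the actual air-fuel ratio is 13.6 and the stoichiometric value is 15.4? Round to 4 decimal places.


phi = AFR_stoich / AFR_actual
phi = 15.4 / 13.6 = 1.1324


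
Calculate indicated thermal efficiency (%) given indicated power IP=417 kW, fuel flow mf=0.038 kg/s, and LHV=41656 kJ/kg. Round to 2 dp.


eta_ith = (IP / (mf * LHV)) * 100
Denominator = 0.038 * 41656 = 1582.9280 kW
eta_ith = (417 / 1582.9280) * 100 = 26.34%


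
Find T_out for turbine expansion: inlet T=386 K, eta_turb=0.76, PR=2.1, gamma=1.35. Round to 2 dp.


T_out = T_in * (1 - eta * (1 - PR^(-(gamma-1)/gamma)))
Exponent = -(1.35-1)/1.35 = -0.25925926
PR^exp = 2.1^(-0.25925926) = 0.82501466
Factor = 1 - 0.76*(1 - 0.82501466) = 0.86701114
T_out = 386 * 0.86701114 = 334.67 K


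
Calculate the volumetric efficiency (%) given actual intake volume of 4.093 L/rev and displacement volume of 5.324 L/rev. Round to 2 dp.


eta_v = (V_actual / V_disp) * 100
Ratio = 4.093 / 5.324 = 0.7688
eta_v = 0.7688 * 100 = 76.88%


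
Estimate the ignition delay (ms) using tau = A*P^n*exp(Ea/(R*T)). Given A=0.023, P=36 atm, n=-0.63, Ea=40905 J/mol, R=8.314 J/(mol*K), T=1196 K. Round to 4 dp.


tau = A * P^n * exp(Ea/(R*T))
P^n = 36^(-0.63) = 0.10459946
Ea/(R*T) = 40905/(8.314*1196) = 4.113724
exp(Ea/(R*T)) = 61.174133
tau = 0.023 * 0.10459946 * 61.174133 = 0.1472 ms


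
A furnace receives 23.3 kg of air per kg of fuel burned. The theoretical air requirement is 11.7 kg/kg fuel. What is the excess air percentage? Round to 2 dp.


Excess air = actual - stoichiometric = 23.3 - 11.7 = 11.60 kg/kg fuel
Excess air % = (excess / stoich) * 100 = (11.60 / 11.7) * 100 = 99.15%


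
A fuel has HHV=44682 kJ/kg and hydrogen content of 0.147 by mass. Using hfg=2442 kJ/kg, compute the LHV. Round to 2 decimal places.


LHV = HHV - hfg * 9 * H
Water correction = 2442 * 9 * 0.147 = 3230.766 kJ/kg
LHV = 44682 - 3230.766 = 41451.23 kJ/kg


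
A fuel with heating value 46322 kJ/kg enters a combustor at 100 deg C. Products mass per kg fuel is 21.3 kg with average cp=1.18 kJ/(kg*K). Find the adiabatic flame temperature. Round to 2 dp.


T_ad = T_in + Hc / (m_p * cp)
Denominator = 21.3 * 1.18 = 25.1340
Temperature rise = 46322 / 25.1340 = 1843.00 K
T_ad = 100 + 1843.00 = 1943.00 deg C


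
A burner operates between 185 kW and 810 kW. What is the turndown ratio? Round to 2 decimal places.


TDR = Q_max / Q_min
TDR = 810 / 185 = 4.38


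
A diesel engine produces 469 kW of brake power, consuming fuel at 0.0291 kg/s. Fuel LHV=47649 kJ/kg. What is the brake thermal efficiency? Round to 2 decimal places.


eta_BTE = (BP / (mf * LHV)) * 100
Denominator = 0.0291 * 47649 = 1386.5859 kW
eta_BTE = (469 / 1386.5859) * 100 = 33.82%


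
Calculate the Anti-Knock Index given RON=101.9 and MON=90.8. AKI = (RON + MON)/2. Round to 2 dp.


AKI = (RON + MON) / 2
AKI = (101.9 + 90.8) / 2
AKI = 192.7 / 2 = 96.35


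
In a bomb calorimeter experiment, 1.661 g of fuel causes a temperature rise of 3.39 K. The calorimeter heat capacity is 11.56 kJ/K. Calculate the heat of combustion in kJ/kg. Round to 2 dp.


Hc = C_cal * delta_T / m_fuel
Q_released = 11.56 * 3.39 = 39.1884 kJ
m_fuel = 1.661 g = 1.661/1000 kg = 0.001661 kg
Hc = 39.1884 / 0.001661 = 23593.26 kJ/kg


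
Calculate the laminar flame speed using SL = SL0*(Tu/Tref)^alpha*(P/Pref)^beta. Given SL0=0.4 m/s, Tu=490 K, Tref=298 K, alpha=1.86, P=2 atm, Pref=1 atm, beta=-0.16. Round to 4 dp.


SL = SL0 * (Tu/Tref)^alpha * (P/Pref)^beta
T ratio = 490/298 = 1.64429530
(T ratio)^alpha = 1.64429530^1.86 = 2.521869
(P/Pref)^beta = 2^(-0.16) = 0.895025
SL = 0.4 * 2.521869 * 0.895025 = 0.9029 m/s


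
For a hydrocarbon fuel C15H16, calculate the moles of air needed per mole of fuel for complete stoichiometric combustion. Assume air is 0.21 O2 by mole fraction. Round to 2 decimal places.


Balanced combustion: C15H16 + 19 O2 -> 15 CO2 + 8 H2O
O2 needed = C + H/4 = 15 + 16/4 = 19.00 moles
Air moles = O2 / 0.21 = 19.00 / 0.21 = 90.48 moles air


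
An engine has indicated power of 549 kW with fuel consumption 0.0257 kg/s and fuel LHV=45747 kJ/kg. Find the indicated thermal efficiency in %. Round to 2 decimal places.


eta_ith = (IP / (mf * LHV)) * 100
Denominator = 0.0257 * 45747 = 1175.6979 kW
eta_ith = (549 / 1175.6979) * 100 = 46.70%


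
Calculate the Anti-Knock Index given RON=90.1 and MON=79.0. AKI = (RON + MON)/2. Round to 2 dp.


AKI = (RON + MON) / 2
AKI = (90.1 + 79.0) / 2
AKI = 169.1 / 2 = 84.55


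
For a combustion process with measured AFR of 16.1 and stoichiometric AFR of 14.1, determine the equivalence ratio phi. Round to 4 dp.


phi = AFR_stoich / AFR_actual
phi = 14.1 / 16.1 = 0.8758


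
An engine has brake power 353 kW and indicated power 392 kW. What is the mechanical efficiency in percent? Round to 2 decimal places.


eta_mech = (BP / IP) * 100
Ratio = 353 / 392 = 0.9005
eta_mech = 0.9005 * 100 = 90.05%


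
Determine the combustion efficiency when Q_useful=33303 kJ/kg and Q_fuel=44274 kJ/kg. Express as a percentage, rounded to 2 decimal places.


Efficiency = (Q_useful / Q_fuel) * 100
Efficiency = (33303 / 44274) * 100
Efficiency = 0.7522 * 100 = 75.22%


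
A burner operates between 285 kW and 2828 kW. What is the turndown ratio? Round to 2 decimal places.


TDR = Q_max / Q_min
TDR = 2828 / 285 = 9.92


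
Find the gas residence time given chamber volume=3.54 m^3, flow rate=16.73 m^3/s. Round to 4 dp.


tau = V / Q_flow
tau = 3.54 / 16.73 = 0.2116 s


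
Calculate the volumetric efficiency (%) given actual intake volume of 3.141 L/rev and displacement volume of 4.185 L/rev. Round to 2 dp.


eta_v = (V_actual / V_disp) * 100
Ratio = 3.141 / 4.185 = 0.7505
eta_v = 0.7505 * 100 = 75.05%


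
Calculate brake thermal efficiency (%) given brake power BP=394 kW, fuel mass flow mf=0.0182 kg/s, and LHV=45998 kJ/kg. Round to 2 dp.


eta_BTE = (BP / (mf * LHV)) * 100
Denominator = 0.0182 * 45998 = 837.1636 kW
eta_BTE = (394 / 837.1636) * 100 = 47.06%


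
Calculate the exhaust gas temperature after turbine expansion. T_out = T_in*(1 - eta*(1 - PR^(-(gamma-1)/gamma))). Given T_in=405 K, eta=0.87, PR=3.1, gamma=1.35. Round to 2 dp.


T_out = T_in * (1 - eta * (1 - PR^(-(gamma-1)/gamma)))
Exponent = -(1.35-1)/1.35 = -0.25925926
PR^exp = 3.1^(-0.25925926) = 0.74577862
Factor = 1 - 0.87*(1 - 0.74577862) = 0.77882740
T_out = 405 * 0.77882740 = 315.43 K


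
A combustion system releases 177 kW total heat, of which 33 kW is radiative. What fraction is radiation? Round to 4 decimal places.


f_rad = Q_rad / Q_total
f_rad = 33 / 177 = 0.1864


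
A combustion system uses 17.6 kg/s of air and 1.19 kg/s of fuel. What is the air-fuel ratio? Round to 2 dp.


AFR = m_air / m_fuel
AFR = 17.6 / 1.19 = 14.79


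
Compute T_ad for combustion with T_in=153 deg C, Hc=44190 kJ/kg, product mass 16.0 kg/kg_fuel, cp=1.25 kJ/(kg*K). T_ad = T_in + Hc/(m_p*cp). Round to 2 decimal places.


T_ad = T_in + Hc / (m_p * cp)
Denominator = 16.0 * 1.25 = 20.0000
Temperature rise = 44190 / 20.0000 = 2209.50 K
T_ad = 153 + 2209.50 = 2362.50 deg C


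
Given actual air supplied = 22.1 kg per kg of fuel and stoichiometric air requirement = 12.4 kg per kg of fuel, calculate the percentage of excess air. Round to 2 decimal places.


Excess air = actual - stoichiometric = 22.1 - 12.4 = 9.70 kg/kg fuel
Excess air % = (excess / stoich) * 100 = (9.70 / 12.4) * 100 = 78.23%


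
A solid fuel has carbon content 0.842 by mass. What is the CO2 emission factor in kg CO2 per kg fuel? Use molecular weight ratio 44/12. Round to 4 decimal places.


EF = C_frac * (M_CO2 / M_C)
EF = 0.842 * (44/12)
EF = 0.842 * 3.666667 = 3.0873 kg_CO2/kg_fuel


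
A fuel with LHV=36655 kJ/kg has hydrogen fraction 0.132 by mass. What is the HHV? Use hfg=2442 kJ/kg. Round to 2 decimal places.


HHV = LHV + hfg * 9 * H
Water addition = 2442 * 9 * 0.132 = 2901.096 kJ/kg
HHV = 36655 + 2901.096 = 39556.10 kJ/kg


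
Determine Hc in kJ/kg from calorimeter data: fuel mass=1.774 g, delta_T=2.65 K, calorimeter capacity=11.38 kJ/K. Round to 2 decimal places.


Hc = C_cal * delta_T / m_fuel
Q_released = 11.38 * 2.65 = 30.1570 kJ
m_fuel = 1.774 g = 1.774/1000 kg = 0.001774 kg
Hc = 30.1570 / 0.001774 = 16999.44 kJ/kg


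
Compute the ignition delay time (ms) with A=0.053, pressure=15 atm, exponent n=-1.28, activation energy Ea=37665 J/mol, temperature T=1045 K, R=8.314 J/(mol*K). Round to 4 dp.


tau = A * P^n * exp(Ea/(R*T))
P^n = 15^(-1.28) = 0.03123224
Ea/(R*T) = 37665/(8.314*1045) = 4.335225
exp(Ea/(R*T)) = 76.342148
tau = 0.053 * 0.03123224 * 76.342148 = 0.1264 ms


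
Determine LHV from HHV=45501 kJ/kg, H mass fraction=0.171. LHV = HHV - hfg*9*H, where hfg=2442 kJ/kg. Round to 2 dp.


LHV = HHV - hfg * 9 * H
Water correction = 2442 * 9 * 0.171 = 3758.238 kJ/kg
LHV = 45501 - 3758.238 = 41742.76 kJ/kg


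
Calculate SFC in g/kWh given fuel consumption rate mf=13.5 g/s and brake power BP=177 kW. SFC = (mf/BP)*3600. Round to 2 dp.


SFC = (mf / BP) * 3600
Rate = 13.5 / 177 = 0.076271 g/(s*kW)
SFC = 0.076271 * 3600 = 274.58 g/kWh


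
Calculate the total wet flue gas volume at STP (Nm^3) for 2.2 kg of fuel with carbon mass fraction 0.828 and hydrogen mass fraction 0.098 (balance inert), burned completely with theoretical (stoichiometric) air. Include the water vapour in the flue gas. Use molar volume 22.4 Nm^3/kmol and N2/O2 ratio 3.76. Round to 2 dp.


Per kg fuel: CO2 = (C/12 kmol)*22.4 = (0.828/12)*22.4 = 1.54560 Nm^3
Per kg fuel: H2O = (H/2 kmol)*22.4 = (0.098/2)*22.4 = 1.09760 Nm^3
O2 needed per kg fuel = C/12 + H/4 = 0.828/12 + 0.098/4 = 0.09350000 kmol
Per kg fuel: N2 = O2*3.76*22.4 = 0.09350000*3.76*22.4 = 7.87494 Nm^3
Total per kg = 1.54560 + 1.09760 + 7.87494 = 10.51814 Nm^3
Total = 10.51814 * 2.2 = 23.14 Nm^3


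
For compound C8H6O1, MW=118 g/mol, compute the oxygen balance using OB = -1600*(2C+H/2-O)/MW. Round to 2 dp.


OB = -1600 * (2C + H/2 - O) / MW
Inner = 2*8 + 6/2 - 1 = 18.00
OB = -1600 * 18.00 / 118 = -244.07%


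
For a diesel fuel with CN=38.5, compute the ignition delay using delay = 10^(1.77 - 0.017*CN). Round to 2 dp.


delay = 10^(1.77 - 0.017*CN)
Exponent = 1.77 - 0.017*38.5 = 1.1155
delay = 10^1.1155 = 13.05 ms


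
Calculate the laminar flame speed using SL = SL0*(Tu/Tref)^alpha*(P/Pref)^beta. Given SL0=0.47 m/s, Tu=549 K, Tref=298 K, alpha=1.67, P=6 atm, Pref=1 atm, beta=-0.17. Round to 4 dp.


SL = SL0 * (Tu/Tref)^alpha * (P/Pref)^beta
T ratio = 549/298 = 1.84228188
(T ratio)^alpha = 1.84228188^1.67 = 2.774244
(P/Pref)^beta = 6^(-0.17) = 0.737419
SL = 0.47 * 2.774244 * 0.737419 = 0.9615 m/s


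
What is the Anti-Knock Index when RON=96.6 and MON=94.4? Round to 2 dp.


AKI = (RON + MON) / 2
AKI = (96.6 + 94.4) / 2
AKI = 191.0 / 2 = 95.50


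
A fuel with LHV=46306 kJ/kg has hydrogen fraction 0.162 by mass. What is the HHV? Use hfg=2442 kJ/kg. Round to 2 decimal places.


HHV = LHV + hfg * 9 * H
Water addition = 2442 * 9 * 0.162 = 3560.436 kJ/kg
HHV = 46306 + 3560.436 = 49866.44 kJ/kg


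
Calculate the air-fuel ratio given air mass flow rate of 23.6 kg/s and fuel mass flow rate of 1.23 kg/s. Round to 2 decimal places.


AFR = m_air / m_fuel
AFR = 23.6 / 1.23 = 19.19


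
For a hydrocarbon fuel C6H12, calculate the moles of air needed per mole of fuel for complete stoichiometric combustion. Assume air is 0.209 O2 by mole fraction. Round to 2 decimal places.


Balanced combustion: C6H12 + 9 O2 -> 6 CO2 + 6 H2O
O2 needed = C + H/4 = 6 + 12/4 = 9.00 moles
Air moles = O2 / 0.209 = 9.00 / 0.209 = 43.06 moles air


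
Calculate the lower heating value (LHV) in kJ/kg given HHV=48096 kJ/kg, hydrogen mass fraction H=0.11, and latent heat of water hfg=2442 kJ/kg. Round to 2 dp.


LHV = HHV - hfg * 9 * H
Water correction = 2442 * 9 * 0.11 = 2417.580 kJ/kg
LHV = 48096 - 2417.580 = 45678.42 kJ/kg


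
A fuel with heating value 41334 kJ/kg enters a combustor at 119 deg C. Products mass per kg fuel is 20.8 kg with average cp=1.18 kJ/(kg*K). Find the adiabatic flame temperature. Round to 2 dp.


T_ad = T_in + Hc / (m_p * cp)
Denominator = 20.8 * 1.18 = 24.5440
Temperature rise = 41334 / 24.5440 = 1684.08 K
T_ad = 119 + 1684.08 = 1803.08 deg C


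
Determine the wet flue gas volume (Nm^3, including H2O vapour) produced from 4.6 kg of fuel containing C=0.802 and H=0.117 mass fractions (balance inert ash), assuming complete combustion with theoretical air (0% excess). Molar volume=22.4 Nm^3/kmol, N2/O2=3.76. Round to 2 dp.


Per kg fuel: CO2 = (C/12 kmol)*22.4 = (0.802/12)*22.4 = 1.49707 Nm^3
Per kg fuel: H2O = (H/2 kmol)*22.4 = (0.117/2)*22.4 = 1.31040 Nm^3
O2 needed per kg fuel = C/12 + H/4 = 0.802/12 + 0.117/4 = 0.09608333 kmol
Per kg fuel: N2 = O2*3.76*22.4 = 0.09608333*3.76*22.4 = 8.09252 Nm^3
Total per kg = 1.49707 + 1.31040 + 8.09252 = 10.89999 Nm^3
Total = 10.89999 * 4.6 = 50.14 Nm^3


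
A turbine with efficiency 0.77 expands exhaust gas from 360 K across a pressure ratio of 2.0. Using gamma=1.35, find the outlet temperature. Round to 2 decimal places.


T_out = T_in * (1 - eta * (1 - PR^(-(gamma-1)/gamma)))
Exponent = -(1.35-1)/1.35 = -0.25925926
PR^exp = 2.0^(-0.25925926) = 0.83551680
Factor = 1 - 0.77*(1 - 0.83551680) = 0.87334794
T_out = 360 * 0.87334794 = 314.41 K


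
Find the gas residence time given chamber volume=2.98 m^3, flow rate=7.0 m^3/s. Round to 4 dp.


tau = V / Q_flow
tau = 2.98 / 7.0 = 0.4257 s


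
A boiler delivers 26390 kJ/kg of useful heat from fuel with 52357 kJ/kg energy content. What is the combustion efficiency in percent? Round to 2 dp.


Efficiency = (Q_useful / Q_fuel) * 100
Efficiency = (26390 / 52357) * 100
Efficiency = 0.5040 * 100 = 50.40%
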